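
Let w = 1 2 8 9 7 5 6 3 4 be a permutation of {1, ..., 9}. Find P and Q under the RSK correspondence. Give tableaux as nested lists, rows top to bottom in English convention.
P = [[1, 2, 3, 4], [5, 6], [7, 9], [8]], Q = [[1, 2, 3, 4], [5, 7], [6, 9], [8]]

Insert each entry of the permutation into P by Schensted row insertion, recording in Q the position of each new cell.

Insert 1: appended to row 1. P = [[1]].
Insert 2: appended to row 1. P = [[1, 2]].
Insert 8: appended to row 1. P = [[1, 2, 8]].
Insert 9: appended to row 1. P = [[1, 2, 8, 9]].
Insert 7: 7 bumps 8 from row 1; 8 starts row 2. P = [[1, 2, 7, 9], [8]].
Insert 5: 5 bumps 7 from row 1; 7 bumps 8 from row 2; 8 starts row 3. P = [[1, 2, 5, 9], [7], [8]].
Insert 6: 6 bumps 9 from row 1; 9 appends to row 2. P = [[1, 2, 5, 6], [7, 9], [8]].
Insert 3: 3 bumps 5 from row 1; 5 bumps 7 from row 2; 7 bumps 8 from row 3; 8 starts row 4. P = [[1, 2, 3, 6], [5, 9], [7], [8]].
Insert 4: 4 bumps 6 from row 1; 6 bumps 9 from row 2; 9 appends to row 3. P = [[1, 2, 3, 4], [5, 6], [7, 9], [8]].

So P = [[1, 2, 3, 4], [5, 6], [7, 9], [8]], Q = [[1, 2, 3, 4], [5, 7], [6, 9], [8]].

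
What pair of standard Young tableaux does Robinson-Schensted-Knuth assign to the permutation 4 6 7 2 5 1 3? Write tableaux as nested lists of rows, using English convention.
P = [[1, 3, 7], [2, 5], [4, 6]], Q = [[1, 2, 3], [4, 5], [6, 7]]

Insert each entry of the permutation into P by Schensted row insertion, recording in Q the position of each new cell.

Insert 4: appended to row 1. P = [[4]].
Insert 6: appended to row 1. P = [[4, 6]].
Insert 7: appended to row 1. P = [[4, 6, 7]].
Insert 2: 2 bumps 4 from row 1; 4 starts row 2. P = [[2, 6, 7], [4]].
Insert 5: 5 bumps 6 from row 1; 6 appends to row 2. P = [[2, 5, 7], [4, 6]].
Insert 1: 1 bumps 2 from row 1; 2 bumps 4 from row 2; 4 starts row 3. P = [[1, 5, 7], [2, 6], [4]].
Insert 3: 3 bumps 5 from row 1; 5 bumps 6 from row 2; 6 appends to row 3. P = [[1, 3, 7], [2, 5], [4, 6]].

So P = [[1, 3, 7], [2, 5], [4, 6]], Q = [[1, 2, 3], [4, 5], [6, 7]].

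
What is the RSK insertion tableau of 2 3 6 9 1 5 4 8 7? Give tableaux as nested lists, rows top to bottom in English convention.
P = [[1, 3, 4, 7], [2, 5, 8], [6, 9]]

Insert 2: appended to row 1. P = [[2]].
Insert 3: appended to row 1. P = [[2, 3]].
Insert 6: appended to row 1. P = [[2, 3, 6]].
Insert 9: appended to row 1. P = [[2, 3, 6, 9]].
Insert 1: 1 bumps 2 from row 1; 2 starts row 2. P = [[1, 3, 6, 9], [2]].
Insert 5: 5 bumps 6 from row 1; 6 appends to row 2. P = [[1, 3, 5, 9], [2, 6]].
Insert 4: 4 bumps 5 from row 1; 5 bumps 6 from row 2; 6 starts row 3. P = [[1, 3, 4, 9], [2, 5], [6]].
Insert 8: 8 bumps 9 from row 1; 9 appends to row 2. P = [[1, 3, 4, 8], [2, 5, 9], [6]].
Insert 7: 7 bumps 8 from row 1; 8 bumps 9 from row 2; 9 appends to row 3. P = [[1, 3, 4, 7], [2, 5, 8], [6, 9]].

So P = [[1, 3, 4, 7], [2, 5, 8], [6, 9]].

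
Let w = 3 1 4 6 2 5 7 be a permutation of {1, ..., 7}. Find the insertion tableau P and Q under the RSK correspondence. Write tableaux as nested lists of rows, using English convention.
P = [[1, 2, 5, 7], [3, 4, 6]], Q = [[1, 3, 4, 7], [2, 5, 6]]

Insert each entry of the permutation into P by Schensted row insertion, recording in Q the position of each new cell.

Insert 3: appended to row 1. P = [[3]].
Insert 1: 1 bumps 3 from row 1; 3 starts row 2. P = [[1], [3]].
Insert 4: appended to row 1. P = [[1, 4], [3]].
Insert 6: appended to row 1. P = [[1, 4, 6], [3]].
Insert 2: 2 bumps 4 from row 1; 4 appends to row 2. P = [[1, 2, 6], [3, 4]].
Insert 5: 5 bumps 6 from row 1; 6 appends to row 2. P = [[1, 2, 5], [3, 4, 6]].
Insert 7: appended to row 1. P = [[1, 2, 5, 7], [3, 4, 6]].

So P = [[1, 2, 5, 7], [3, 4, 6]], Q = [[1, 3, 4, 7], [2, 5, 6]].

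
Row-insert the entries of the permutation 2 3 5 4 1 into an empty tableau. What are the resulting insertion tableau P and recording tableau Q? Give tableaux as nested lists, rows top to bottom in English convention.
P = [[1, 3, 4], [2], [5]], Q = [[1, 2, 3], [4], [5]]

Insert each entry of the permutation into P by Schensted row insertion, recording in Q the position of each new cell.

Insert 2: appended to row 1. P = [[2]], Q = [[1]].
Insert 3: appended to row 1. P = [[2, 3]], Q = [[1, 2]].
Insert 5: appended to row 1. P = [[2, 3, 5]], Q = [[1, 2, 3]].
Insert 4: 4 bumps 5 from row 1; 5 starts row 2. P = [[2, 3, 4], [5]], Q = [[1, 2, 3], [4]].
Insert 1: 1 bumps 2 from row 1; 2 bumps 5 from row 2; 5 starts row 3. P = [[1, 3, 4], [2], [5]], Q = [[1, 2, 3], [4], [5]].

So P = [[1, 3, 4], [2], [5]], Q = [[1, 2, 3], [4], [5]].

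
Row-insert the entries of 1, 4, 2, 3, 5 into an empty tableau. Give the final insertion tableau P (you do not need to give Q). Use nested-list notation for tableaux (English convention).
P = [[1, 2, 3, 5], [4]]

Insert 1: appended to row 1. P = [[1]].
Insert 4: appended to row 1. P = [[1, 4]].
Insert 2: 2 bumps 4 from row 1; 4 starts row 2. P = [[1, 2], [4]].
Insert 3: appended to row 1. P = [[1, 2, 3], [4]].
Insert 5: appended to row 1. P = [[1, 2, 3, 5], [4]].

So P = [[1, 2, 3, 5], [4]].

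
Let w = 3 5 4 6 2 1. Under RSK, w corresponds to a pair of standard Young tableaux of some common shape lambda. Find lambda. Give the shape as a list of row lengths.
[3, 1, 1, 1]

Row-insert each entry into an empty tableau.

After inserting 3: P = [[3]].
After inserting 5: P = [[3, 5]].
After inserting 4: P = [[3, 4], [5]].
After inserting 6: P = [[3, 4, 6], [5]].
After inserting 2: P = [[2, 4, 6], [3], [5]].
After inserting 1: P = [[1, 4, 6], [2], [3], [5]].

The final insertion tableau P = [[1, 4, 6], [2], [3], [5]] has shape [3, 1, 1, 1].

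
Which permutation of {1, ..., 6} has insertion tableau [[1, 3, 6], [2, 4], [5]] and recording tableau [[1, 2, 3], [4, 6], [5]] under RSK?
2 5 6 4 1 3

Reverse the RSK construction: for i from n down to 1, find the cell of Q containing i, remove the entry at that cell from P, and reverse-bump it up through P; the value ejected from row 1 is w(i).

Step i=6: Q has 6 at row 2, column 2; remove 4 from row 2 of P and reverse-bump: 4 enters row 1 and ejects 3. So w(6) = 3. P is now [[1, 4, 6], [2], [5]].
Step i=5: Q has 5 at row 3, column 1; remove 5 from row 3 of P and reverse-bump: 5 enters row 2 and ejects 2; 2 enters row 1 and ejects 1. So w(5) = 1. P is now [[2, 4, 6], [5]].
Step i=4: Q has 4 at row 2, column 1; remove 5 from row 2 of P and reverse-bump: 5 enters row 1 and ejects 4. So w(4) = 4. P is now [[2, 5, 6]].
Step i=3: Q has 3 at row 1, column 3; remove that cell from P, ejecting 6. So w(3) = 6. P is now [[2, 5]].
Step i=2: Q has 2 at row 1, column 2; remove that cell from P, ejecting 5. So w(2) = 5. P is now [[2]].
Step i=1: Q has 1 at row 1, column 1; remove that cell from P, ejecting 2. So w(1) = 2. P is now [].

So w = 2 5 6 4 1 3.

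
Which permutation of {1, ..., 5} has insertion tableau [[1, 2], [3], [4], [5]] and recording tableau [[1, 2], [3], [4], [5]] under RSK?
Reverse RSK: for i = n, n-1, ..., 1, locate i in Q, remove the corresponding corner cell from P, and reverse-bump its entry up through P; the value ejected from row 1 is w(i).

So w = 1 5 4 3 2.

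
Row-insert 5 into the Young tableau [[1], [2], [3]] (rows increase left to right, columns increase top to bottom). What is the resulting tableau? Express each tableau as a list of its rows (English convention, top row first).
5 is larger than every entry of row 1, so it is appended to row 1. The new tableau is [[1, 5], [2], [3]].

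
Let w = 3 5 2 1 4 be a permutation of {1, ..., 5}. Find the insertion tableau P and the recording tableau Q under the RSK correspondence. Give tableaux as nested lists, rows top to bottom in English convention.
P = [[1, 4], [2, 5], [3]], Q = [[1, 2], [3, 5], [4]]

Insert each entry of the permutation into P by Schensted row insertion, recording in Q the position of each new cell.

Insert 3: appended to row 1. P = [[3]], Q = [[1]].
Insert 5: appended to row 1. P = [[3, 5]], Q = [[1, 2]].
Insert 2: 2 bumps 3 from row 1; 3 starts row 2. P = [[2, 5], [3]], Q = [[1, 2], [3]].
Insert 1: 1 bumps 2 from row 1; 2 bumps 3 from row 2; 3 starts row 3. P = [[1, 5], [2], [3]], Q = [[1, 2], [3], [4]].
Insert 4: 4 bumps 5 from row 1; 5 appends to row 2. P = [[1, 4], [2, 5], [3]], Q = [[1, 2], [3, 5], [4]].

So P = [[1, 4], [2, 5], [3]], Q = [[1, 2], [3, 5], [4]].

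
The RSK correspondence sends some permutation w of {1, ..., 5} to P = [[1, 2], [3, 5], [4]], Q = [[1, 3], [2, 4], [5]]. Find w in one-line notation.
4 1 5 3 2

Reverse the RSK construction: for i from n down to 1, find the cell of Q containing i, remove the entry at that cell from P, and reverse-bump it up through P; the value ejected from row 1 is w(i).

Step i=5: Q has 5 at row 3, column 1; remove 4 from row 3 of P and reverse-bump: 4 enters row 2 and ejects 3; 3 enters row 1 and ejects 2. So w(5) = 2. P is now [[1, 3], [4, 5]].
Step i=4: Q has 4 at row 2, column 2; remove 5 from row 2 of P and reverse-bump: 5 enters row 1 and ejects 3. So w(4) = 3. P is now [[1, 5], [4]].
Step i=3: Q has 3 at row 1, column 2; remove that cell from P, ejecting 5. So w(3) = 5. P is now [[1], [4]].
Step i=2: Q has 2 at row 2, column 1; remove 4 from row 2 of P and reverse-bump: 4 enters row 1 and ejects 1. So w(2) = 1. P is now [[4]].
Step i=1: Q has 1 at row 1, column 1; remove that cell from P, ejecting 4. So w(1) = 4. P is now [].

So w = 4 1 5 3 2.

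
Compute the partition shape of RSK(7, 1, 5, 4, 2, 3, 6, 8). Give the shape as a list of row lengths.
[5, 1, 1, 1]

Row-insert each entry into an empty tableau.

After inserting 7: P = [[7]].
After inserting 1: P = [[1], [7]].
After inserting 5: P = [[1, 5], [7]].
After inserting 4: P = [[1, 4], [5], [7]].
After inserting 2: P = [[1, 2], [4], [5], [7]].
After inserting 3: P = [[1, 2, 3], [4], [5], [7]].
After inserting 6: P = [[1, 2, 3, 6], [4], [5], [7]].
After inserting 8: P = [[1, 2, 3, 6, 8], [4], [5], [7]].

The final insertion tableau P = [[1, 2, 3, 6, 8], [4], [5], [7]] has shape [5, 1, 1, 1].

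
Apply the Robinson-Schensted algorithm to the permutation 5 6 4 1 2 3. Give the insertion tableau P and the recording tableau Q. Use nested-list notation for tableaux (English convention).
P = [[1, 2, 3], [4, 6], [5]], Q = [[1, 2, 6], [3, 5], [4]]

Insert each entry of the permutation into P by Schensted row insertion, recording in Q the position of each new cell.

Insert 5: appended to row 1. P = [[5]].
Insert 6: appended to row 1. P = [[5, 6]].
Insert 4: 4 bumps 5 from row 1; 5 starts row 2. P = [[4, 6], [5]].
Insert 1: 1 bumps 4 from row 1; 4 bumps 5 from row 2; 5 starts row 3. P = [[1, 6], [4], [5]].
Insert 2: 2 bumps 6 from row 1; 6 appends to row 2. P = [[1, 2], [4, 6], [5]].
Insert 3: appended to row 1. P = [[1, 2, 3], [4, 6], [5]].

So P = [[1, 2, 3], [4, 6], [5]], Q = [[1, 2, 6], [3, 5], [4]].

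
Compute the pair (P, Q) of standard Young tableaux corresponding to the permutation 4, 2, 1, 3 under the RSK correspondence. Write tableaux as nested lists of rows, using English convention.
P = [[1, 3], [2], [4]], Q = [[1, 4], [2], [3]]

Insert each entry of the permutation into P by Schensted row insertion, recording in Q the position of each new cell.

Insert 4: appended to row 1. P = [[4]].
Insert 2: 2 bumps 4 from row 1; 4 starts row 2. P = [[2], [4]].
Insert 1: 1 bumps 2 from row 1; 2 bumps 4 from row 2; 4 starts row 3. P = [[1], [2], [4]].
Insert 3: appended to row 1. P = [[1, 3], [2], [4]].

So P = [[1, 3], [2], [4]], Q = [[1, 4], [2], [3]].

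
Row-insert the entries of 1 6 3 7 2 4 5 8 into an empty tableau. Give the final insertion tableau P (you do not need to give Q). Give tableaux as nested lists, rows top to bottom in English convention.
Insert 1: appended to row 1. P = [[1]].
Insert 6: appended to row 1. P = [[1, 6]].
Insert 3: 3 bumps 6 from row 1; 6 starts row 2. P = [[1, 3], [6]].
Insert 7: appended to row 1. P = [[1, 3, 7], [6]].
Insert 2: 2 bumps 3 from row 1; 3 bumps 6 from row 2; 6 starts row 3. P = [[1, 2, 7], [3], [6]].
Insert 4: 4 bumps 7 from row 1; 7 appends to row 2. P = [[1, 2, 4], [3, 7], [6]].
Insert 5: appended to row 1. P = [[1, 2, 4, 5], [3, 7], [6]].
Insert 8: appended to row 1. P = [[1, 2, 4, 5, 8], [3, 7], [6]].

So P = [[1, 2, 4, 5, 8], [3, 7], [6]].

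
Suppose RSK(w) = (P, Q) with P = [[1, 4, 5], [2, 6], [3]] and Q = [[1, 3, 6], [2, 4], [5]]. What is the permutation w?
3 2 6 4 1 5

Reverse the RSK construction: for i from n down to 1, find the cell of Q containing i, remove the entry at that cell from P, and reverse-bump it up through P; the value ejected from row 1 is w(i).

Step i=6: Q has 6 at row 1, column 3; remove that cell from P, ejecting 5. So w(6) = 5. P is now [[1, 4], [2, 6], [3]].
Step i=5: Q has 5 at row 3, column 1; remove 3 from row 3 of P and reverse-bump: 3 enters row 2 and ejects 2; 2 enters row 1 and ejects 1. So w(5) = 1. P is now [[2, 4], [3, 6]].
Step i=4: Q has 4 at row 2, column 2; remove 6 from row 2 of P and reverse-bump: 6 enters row 1 and ejects 4. So w(4) = 4. P is now [[2, 6], [3]].
Step i=3: Q has 3 at row 1, column 2; remove that cell from P, ejecting 6. So w(3) = 6. P is now [[2], [3]].
Step i=2: Q has 2 at row 2, column 1; remove 3 from row 2 of P and reverse-bump: 3 enters row 1 and ejects 2. So w(2) = 2. P is now [[3]].
Step i=1: Q has 1 at row 1, column 1; remove that cell from P, ejecting 3. So w(1) = 3. P is now [].

So w = 3 2 6 4 1 5.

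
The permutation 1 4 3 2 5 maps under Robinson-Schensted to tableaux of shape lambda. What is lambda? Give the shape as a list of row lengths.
[3, 1, 1]

RSK row insertion gives P = [[1, 2, 5], [3], [4]], which has shape [3, 1, 1].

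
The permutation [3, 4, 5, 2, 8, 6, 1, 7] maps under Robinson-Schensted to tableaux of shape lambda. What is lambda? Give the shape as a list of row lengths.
[5, 2, 1]

Row-insert each entry into an empty tableau.

After inserting 3: P = [[3]].
After inserting 4: P = [[3, 4]].
After inserting 5: P = [[3, 4, 5]].
After inserting 2: P = [[2, 4, 5], [3]].
After inserting 8: P = [[2, 4, 5, 8], [3]].
After inserting 6: P = [[2, 4, 5, 6], [3, 8]].
After inserting 1: P = [[1, 4, 5, 6], [2, 8], [3]].
After inserting 7: P = [[1, 4, 5, 6, 7], [2, 8], [3]].

The final insertion tableau P = [[1, 4, 5, 6, 7], [2, 8], [3]] has shape [5, 2, 1].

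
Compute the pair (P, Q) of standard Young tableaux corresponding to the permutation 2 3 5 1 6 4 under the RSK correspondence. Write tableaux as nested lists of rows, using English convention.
Insert each entry of the permutation into P by Schensted row insertion, recording in Q the position of each new cell.

Insert 2: appended to row 1. P = [[2]].
Insert 3: appended to row 1. P = [[2, 3]].
Insert 5: appended to row 1. P = [[2, 3, 5]].
Insert 1: 1 bumps 2 from row 1; 2 starts row 2. P = [[1, 3, 5], [2]].
Insert 6: appended to row 1. P = [[1, 3, 5, 6], [2]].
Insert 4: 4 bumps 5 from row 1; 5 appends to row 2. P = [[1, 3, 4, 6], [2, 5]].

So P = [[1, 3, 4, 6], [2, 5]], Q = [[1, 2, 3, 5], [4, 6]].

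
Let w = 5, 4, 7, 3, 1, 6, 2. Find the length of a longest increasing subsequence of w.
2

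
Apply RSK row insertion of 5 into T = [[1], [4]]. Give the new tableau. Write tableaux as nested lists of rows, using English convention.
5 is larger than every entry of row 1, so it is appended to row 1. The new tableau is [[1, 5], [4]].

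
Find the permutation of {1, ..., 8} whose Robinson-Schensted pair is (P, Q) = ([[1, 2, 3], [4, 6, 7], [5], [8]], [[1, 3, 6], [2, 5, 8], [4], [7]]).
8 5 6 1 4 7 2 3

Reverse RSK: for i = n, n-1, ..., 1, locate i in Q, remove the corresponding corner cell from P, and reverse-bump its entry up through P; the value ejected from row 1 is w(i).

So w = 8 5 6 1 4 7 2 3.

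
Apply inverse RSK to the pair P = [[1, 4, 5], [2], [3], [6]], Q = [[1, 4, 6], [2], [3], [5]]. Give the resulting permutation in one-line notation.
Reverse the RSK construction: for i from n down to 1, find the cell of Q containing i, remove the entry at that cell from P, and reverse-bump it up through P; the value ejected from row 1 is w(i).

Step i=6: Q has 6 at row 1, column 3; remove that cell from P, ejecting 5. So w(6) = 5. P is now [[1, 4], [2], [3], [6]].
Step i=5: Q has 5 at row 4, column 1; remove 6 from row 4 of P and reverse-bump: 6 enters row 3 and ejects 3; 3 enters row 2 and ejects 2; 2 enters row 1 and ejects 1. So w(5) = 1. P is now [[2, 4], [3], [6]].
Step i=4: Q has 4 at row 1, column 2; remove that cell from P, ejecting 4. So w(4) = 4. P is now [[2], [3], [6]].
Step i=3: Q has 3 at row 3, column 1; remove 6 from row 3 of P and reverse-bump: 6 enters row 2 and ejects 3; 3 enters row 1 and ejects 2. So w(3) = 2. P is now [[3], [6]].
Step i=2: Q has 2 at row 2, column 1; remove 6 from row 2 of P and reverse-bump: 6 enters row 1 and ejects 3. So w(2) = 3. P is now [[6]].
Step i=1: Q has 1 at row 1, column 1; remove that cell from P, ejecting 6. So w(1) = 6. P is now [].

So w = 6 3 2 4 1 5.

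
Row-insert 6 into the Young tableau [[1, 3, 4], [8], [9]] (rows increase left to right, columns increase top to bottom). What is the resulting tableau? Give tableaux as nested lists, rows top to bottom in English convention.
[[1, 3, 4, 6], [8], [9]]

6 is larger than every entry of row 1, so it is appended to row 1. The new tableau is [[1, 3, 4, 6], [8], [9]].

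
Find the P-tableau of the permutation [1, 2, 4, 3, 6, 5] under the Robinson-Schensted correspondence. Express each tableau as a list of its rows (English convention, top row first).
P = [[1, 2, 3, 5], [4, 6]]

Insert 1: appended to row 1. P = [[1]].
Insert 2: appended to row 1. P = [[1, 2]].
Insert 4: appended to row 1. P = [[1, 2, 4]].
Insert 3: 3 bumps 4 from row 1; 4 starts row 2. P = [[1, 2, 3], [4]].
Insert 6: appended to row 1. P = [[1, 2, 3, 6], [4]].
Insert 5: 5 bumps 6 from row 1; 6 appends to row 2. P = [[1, 2, 3, 5], [4, 6]].

So P = [[1, 2, 3, 5], [4, 6]].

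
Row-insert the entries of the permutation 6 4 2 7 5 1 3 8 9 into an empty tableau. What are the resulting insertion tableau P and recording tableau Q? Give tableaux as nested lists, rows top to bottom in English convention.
P = [[1, 3, 8, 9], [2, 5], [4, 7], [6]], Q = [[1, 4, 8, 9], [2, 5], [3, 7], [6]]

Insert each entry of the permutation into P by Schensted row insertion, recording in Q the position of each new cell.

Insert 6: appended to row 1. P = [[6]].
Insert 4: 4 bumps 6 from row 1; 6 starts row 2. P = [[4], [6]].
Insert 2: 2 bumps 4 from row 1; 4 bumps 6 from row 2; 6 starts row 3. P = [[2], [4], [6]].
Insert 7: appended to row 1. P = [[2, 7], [4], [6]].
Insert 5: 5 bumps 7 from row 1; 7 appends to row 2. P = [[2, 5], [4, 7], [6]].
Insert 1: 1 bumps 2 from row 1; 2 bumps 4 from row 2; 4 bumps 6 from row 3; 6 starts row 4. P = [[1, 5], [2, 7], [4], [6]].
Insert 3: 3 bumps 5 from row 1; 5 bumps 7 from row 2; 7 appends to row 3. P = [[1, 3], [2, 5], [4, 7], [6]].
Insert 8: appended to row 1. P = [[1, 3, 8], [2, 5], [4, 7], [6]].
Insert 9: appended to row 1. P = [[1, 3, 8, 9], [2, 5], [4, 7], [6]].

So P = [[1, 3, 8, 9], [2, 5], [4, 7], [6]], Q = [[1, 4, 8, 9], [2, 5], [3, 7], [6]].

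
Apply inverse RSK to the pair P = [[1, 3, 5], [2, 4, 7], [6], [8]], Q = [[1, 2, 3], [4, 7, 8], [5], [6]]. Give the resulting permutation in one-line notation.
Reverse the RSK construction: for i from n down to 1, find the cell of Q containing i, remove the entry at that cell from P, and reverse-bump it up through P; the value ejected from row 1 is w(i).

Step i=8: Q has 8 at row 2, column 3; remove 7 from row 2 of P and reverse-bump: 7 enters row 1 and ejects 5. So w(8) = 5. P is now [[1, 3, 7], [2, 4], [6], [8]].
Step i=7: Q has 7 at row 2, column 2; remove 4 from row 2 of P and reverse-bump: 4 enters row 1 and ejects 3. So w(7) = 3. P is now [[1, 4, 7], [2], [6], [8]].
Step i=6: Q has 6 at row 4, column 1; remove 8 from row 4 of P and reverse-bump: 8 enters row 3 and ejects 6; 6 enters row 2 and ejects 2; 2 enters row 1 and ejects 1. So w(6) = 1. P is now [[2, 4, 7], [6], [8]].
Step i=5: Q has 5 at row 3, column 1; remove 8 from row 3 of P and reverse-bump: 8 enters row 2 and ejects 6; 6 enters row 1 and ejects 4. So w(5) = 4. P is now [[2, 6, 7], [8]].
Step i=4: Q has 4 at row 2, column 1; remove 8 from row 2 of P and reverse-bump: 8 enters row 1 and ejects 7. So w(4) = 7. P is now [[2, 6, 8]].
Step i=3: Q has 3 at row 1, column 3; remove that cell from P, ejecting 8. So w(3) = 8. P is now [[2, 6]].
Step i=2: Q has 2 at row 1, column 2; remove that cell from P, ejecting 6. So w(2) = 6. P is now [[2]].
Step i=1: Q has 1 at row 1, column 1; remove that cell from P, ejecting 2. So w(1) = 2. P is now [].

So w = 2 6 8 7 4 1 3 5.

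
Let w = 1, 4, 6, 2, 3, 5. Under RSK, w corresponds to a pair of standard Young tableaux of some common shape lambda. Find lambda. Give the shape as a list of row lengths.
Row-insert each entry into an empty tableau.

After inserting 1: P = [[1]].
After inserting 4: P = [[1, 4]].
After inserting 6: P = [[1, 4, 6]].
After inserting 2: P = [[1, 2, 6], [4]].
After inserting 3: P = [[1, 2, 3], [4, 6]].
After inserting 5: P = [[1, 2, 3, 5], [4, 6]].

The final insertion tableau P = [[1, 2, 3, 5], [4, 6]] has shape [4, 2].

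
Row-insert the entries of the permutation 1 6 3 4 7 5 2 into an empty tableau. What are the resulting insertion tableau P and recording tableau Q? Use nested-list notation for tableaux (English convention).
Insert each entry of the permutation into P by Schensted row insertion, recording in Q the position of each new cell.

Insert 1: appended to row 1. P = [[1]].
Insert 6: appended to row 1. P = [[1, 6]].
Insert 3: 3 bumps 6 from row 1; 6 starts row 2. P = [[1, 3], [6]].
Insert 4: appended to row 1. P = [[1, 3, 4], [6]].
Insert 7: appended to row 1. P = [[1, 3, 4, 7], [6]].
Insert 5: 5 bumps 7 from row 1; 7 appends to row 2. P = [[1, 3, 4, 5], [6, 7]].
Insert 2: 2 bumps 3 from row 1; 3 bumps 6 from row 2; 6 starts row 3. P = [[1, 2, 4, 5], [3, 7], [6]].

So P = [[1, 2, 4, 5], [3, 7], [6]], Q = [[1, 2, 4, 5], [3, 6], [7]].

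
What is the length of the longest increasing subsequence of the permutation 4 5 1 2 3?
3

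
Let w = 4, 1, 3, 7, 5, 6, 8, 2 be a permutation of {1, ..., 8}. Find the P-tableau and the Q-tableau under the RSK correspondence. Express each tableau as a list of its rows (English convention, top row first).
P = [[1, 2, 5, 6, 8], [3, 7], [4]], Q = [[1, 3, 4, 6, 7], [2, 5], [8]]

Insert each entry of the permutation into P by Schensted row insertion, recording in Q the position of each new cell.

Insert 4: appended to row 1. P = [[4]].
Insert 1: 1 bumps 4 from row 1; 4 starts row 2. P = [[1], [4]].
Insert 3: appended to row 1. P = [[1, 3], [4]].
Insert 7: appended to row 1. P = [[1, 3, 7], [4]].
Insert 5: 5 bumps 7 from row 1; 7 appends to row 2. P = [[1, 3, 5], [4, 7]].
Insert 6: appended to row 1. P = [[1, 3, 5, 6], [4, 7]].
Insert 8: appended to row 1. P = [[1, 3, 5, 6, 8], [4, 7]].
Insert 2: 2 bumps 3 from row 1; 3 bumps 4 from row 2; 4 starts row 3. P = [[1, 2, 5, 6, 8], [3, 7], [4]].

So P = [[1, 2, 5, 6, 8], [3, 7], [4]], Q = [[1, 3, 4, 6, 7], [2, 5], [8]].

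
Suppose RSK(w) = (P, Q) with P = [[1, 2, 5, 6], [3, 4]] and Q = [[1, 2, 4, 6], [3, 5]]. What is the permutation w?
Reverse the RSK construction: for i from n down to 1, find the cell of Q containing i, remove the entry at that cell from P, and reverse-bump it up through P; the value ejected from row 1 is w(i).

Step i=6: Q has 6 at row 1, column 4; remove that cell from P, ejecting 6. So w(6) = 6. P is now [[1, 2, 5], [3, 4]].
Step i=5: Q has 5 at row 2, column 2; remove 4 from row 2 of P and reverse-bump: 4 enters row 1 and ejects 2. So w(5) = 2. P is now [[1, 4, 5], [3]].
Step i=4: Q has 4 at row 1, column 3; remove that cell from P, ejecting 5. So w(4) = 5. P is now [[1, 4], [3]].
Step i=3: Q has 3 at row 2, column 1; remove 3 from row 2 of P and reverse-bump: 3 enters row 1 and ejects 1. So w(3) = 1. P is now [[3, 4]].
Step i=2: Q has 2 at row 1, column 2; remove that cell from P, ejecting 4. So w(2) = 4. P is now [[3]].
Step i=1: Q has 1 at row 1, column 1; remove that cell from P, ejecting 3. So w(1) = 3. P is now [].

So w = 3 4 1 5 2 6.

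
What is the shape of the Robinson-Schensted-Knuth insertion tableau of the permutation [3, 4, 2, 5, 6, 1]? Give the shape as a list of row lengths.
Row-insert each entry into an empty tableau.

After inserting 3: P = [[3]].
After inserting 4: P = [[3, 4]].
After inserting 2: P = [[2, 4], [3]].
After inserting 5: P = [[2, 4, 5], [3]].
After inserting 6: P = [[2, 4, 5, 6], [3]].
After inserting 1: P = [[1, 4, 5, 6], [2], [3]].

The final insertion tableau P = [[1, 4, 5, 6], [2], [3]] has shape [4, 1, 1].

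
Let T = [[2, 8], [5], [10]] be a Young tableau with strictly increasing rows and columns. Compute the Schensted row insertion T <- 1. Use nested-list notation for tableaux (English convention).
[[1, 8], [2], [5], [10]]

In row 1, 1 replaces 2 (the leftmost entry greater than 1); 2 is bumped to row 2. In row 2, 2 replaces 5 (the leftmost entry greater than 2); 5 is bumped to row 3. In row 3, 5 replaces 10 (the leftmost entry greater than 5); 10 is bumped to row 4. 10 starts a new row 4. The new tableau is [[1, 8], [2], [5], [10]].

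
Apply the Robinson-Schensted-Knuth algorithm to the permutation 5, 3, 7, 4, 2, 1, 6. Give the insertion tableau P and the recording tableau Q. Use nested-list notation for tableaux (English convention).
P = [[1, 4, 6], [2, 7], [3], [5]], Q = [[1, 3, 7], [2, 4], [5], [6]]

Insert each entry of the permutation into P by Schensted row insertion, recording in Q the position of each new cell.

Insert 5: appended to row 1. P = [[5]].
Insert 3: 3 bumps 5 from row 1; 5 starts row 2. P = [[3], [5]].
Insert 7: appended to row 1. P = [[3, 7], [5]].
Insert 4: 4 bumps 7 from row 1; 7 appends to row 2. P = [[3, 4], [5, 7]].
Insert 2: 2 bumps 3 from row 1; 3 bumps 5 from row 2; 5 starts row 3. P = [[2, 4], [3, 7], [5]].
Insert 1: 1 bumps 2 from row 1; 2 bumps 3 from row 2; 3 bumps 5 from row 3; 5 starts row 4. P = [[1, 4], [2, 7], [3], [5]].
Insert 6: appended to row 1. P = [[1, 4, 6], [2, 7], [3], [5]].

So P = [[1, 4, 6], [2, 7], [3], [5]], Q = [[1, 3, 7], [2, 4], [5], [6]].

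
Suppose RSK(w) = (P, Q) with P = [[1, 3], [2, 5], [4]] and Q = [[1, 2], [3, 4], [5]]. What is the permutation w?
Reverse the RSK construction: for i from n down to 1, find the cell of Q containing i, remove the entry at that cell from P, and reverse-bump it up through P; the value ejected from row 1 is w(i).

Step i=5: Q has 5 at row 3, column 1; remove 4 from row 3 of P and reverse-bump: 4 enters row 2 and ejects 2; 2 enters row 1 and ejects 1. So w(5) = 1. P is now [[2, 3], [4, 5]].
Step i=4: Q has 4 at row 2, column 2; remove 5 from row 2 of P and reverse-bump: 5 enters row 1 and ejects 3. So w(4) = 3. P is now [[2, 5], [4]].
Step i=3: Q has 3 at row 2, column 1; remove 4 from row 2 of P and reverse-bump: 4 enters row 1 and ejects 2. So w(3) = 2. P is now [[4, 5]].
Step i=2: Q has 2 at row 1, column 2; remove that cell from P, ejecting 5. So w(2) = 5. P is now [[4]].
Step i=1: Q has 1 at row 1, column 1; remove that cell from P, ejecting 4. So w(1) = 4. P is now [].

So w = 4 5 2 3 1.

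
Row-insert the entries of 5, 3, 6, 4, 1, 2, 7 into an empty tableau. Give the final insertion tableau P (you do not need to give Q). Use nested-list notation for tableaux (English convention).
After inserting 5: P = [[5]].
After inserting 3: P = [[3], [5]].
After inserting 6: P = [[3, 6], [5]].
After inserting 4: P = [[3, 4], [5, 6]].
After inserting 1: P = [[1, 4], [3, 6], [5]].
After inserting 2: P = [[1, 2], [3, 4], [5, 6]].
After inserting 7: P = [[1, 2, 7], [3, 4], [5, 6]].

So P = [[1, 2, 7], [3, 4], [5, 6]].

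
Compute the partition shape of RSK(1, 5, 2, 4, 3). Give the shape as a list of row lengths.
[3, 1, 1]

RSK row insertion gives P = [[1, 2, 3], [4], [5]], which has shape [3, 1, 1].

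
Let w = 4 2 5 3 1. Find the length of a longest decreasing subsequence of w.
3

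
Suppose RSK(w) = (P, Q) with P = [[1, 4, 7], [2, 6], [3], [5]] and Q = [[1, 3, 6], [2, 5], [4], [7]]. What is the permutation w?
5 3 6 2 4 7 1

Reverse the RSK construction: for i from n down to 1, find the cell of Q containing i, remove the entry at that cell from P, and reverse-bump it up through P; the value ejected from row 1 is w(i).

Step i=7: Q has 7 at row 4, column 1; remove 5 from row 4 of P and reverse-bump: 5 enters row 3 and ejects 3; 3 enters row 2 and ejects 2; 2 enters row 1 and ejects 1. So w(7) = 1. P is now [[2, 4, 7], [3, 6], [5]].
Step i=6: Q has 6 at row 1, column 3; remove that cell from P, ejecting 7. So w(6) = 7. P is now [[2, 4], [3, 6], [5]].
Step i=5: Q has 5 at row 2, column 2; remove 6 from row 2 of P and reverse-bump: 6 enters row 1 and ejects 4. So w(5) = 4. P is now [[2, 6], [3], [5]].
Step i=4: Q has 4 at row 3, column 1; remove 5 from row 3 of P and reverse-bump: 5 enters row 2 and ejects 3; 3 enters row 1 and ejects 2. So w(4) = 2. P is now [[3, 6], [5]].
Step i=3: Q has 3 at row 1, column 2; remove that cell from P, ejecting 6. So w(3) = 6. P is now [[3], [5]].
Step i=2: Q has 2 at row 2, column 1; remove 5 from row 2 of P and reverse-bump: 5 enters row 1 and ejects 3. So w(2) = 3. P is now [[5]].
Step i=1: Q has 1 at row 1, column 1; remove that cell from P, ejecting 5. So w(1) = 5. P is now [].

So w = 5 3 6 2 4 7 1.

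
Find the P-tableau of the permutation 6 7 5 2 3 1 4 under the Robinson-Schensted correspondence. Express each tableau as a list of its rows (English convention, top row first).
Insert 6: appended to row 1. P = [[6]].
Insert 7: appended to row 1. P = [[6, 7]].
Insert 5: 5 bumps 6 from row 1; 6 starts row 2. P = [[5, 7], [6]].
Insert 2: 2 bumps 5 from row 1; 5 bumps 6 from row 2; 6 starts row 3. P = [[2, 7], [5], [6]].
Insert 3: 3 bumps 7 from row 1; 7 appends to row 2. P = [[2, 3], [5, 7], [6]].
Insert 1: 1 bumps 2 from row 1; 2 bumps 5 from row 2; 5 bumps 6 from row 3; 6 starts row 4. P = [[1, 3], [2, 7], [5], [6]].
Insert 4: appended to row 1. P = [[1, 3, 4], [2, 7], [5], [6]].

So P = [[1, 3, 4], [2, 7], [5], [6]].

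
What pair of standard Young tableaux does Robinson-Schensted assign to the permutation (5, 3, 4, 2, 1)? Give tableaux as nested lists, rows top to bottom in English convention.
Insert each entry of the permutation into P by Schensted row insertion, recording in Q the position of each new cell.

Insert 5: appended to row 1. P = [[5]], Q = [[1]].
Insert 3: 3 bumps 5 from row 1; 5 starts row 2. P = [[3], [5]], Q = [[1], [2]].
Insert 4: appended to row 1. P = [[3, 4], [5]], Q = [[1, 3], [2]].
Insert 2: 2 bumps 3 from row 1; 3 bumps 5 from row 2; 5 starts row 3. P = [[2, 4], [3], [5]], Q = [[1, 3], [2], [4]].
Insert 1: 1 bumps 2 from row 1; 2 bumps 3 from row 2; 3 bumps 5 from row 3; 5 starts row 4. P = [[1, 4], [2], [3], [5]], Q = [[1, 3], [2], [4], [5]].

So P = [[1, 4], [2], [3], [5]], Q = [[1, 3], [2], [4], [5]].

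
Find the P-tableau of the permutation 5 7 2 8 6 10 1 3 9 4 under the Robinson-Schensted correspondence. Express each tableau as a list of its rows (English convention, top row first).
P = [[1, 3, 4, 9], [2, 6, 8], [5, 7, 10]]

After inserting 5: P = [[5]].
After inserting 7: P = [[5, 7]].
After inserting 2: P = [[2, 7], [5]].
After inserting 8: P = [[2, 7, 8], [5]].
After inserting 6: P = [[2, 6, 8], [5, 7]].
After inserting 10: P = [[2, 6, 8, 10], [5, 7]].
After inserting 1: P = [[1, 6, 8, 10], [2, 7], [5]].
After inserting 3: P = [[1, 3, 8, 10], [2, 6], [5, 7]].
After inserting 9: P = [[1, 3, 8, 9], [2, 6, 10], [5, 7]].
After inserting 4: P = [[1, 3, 4, 9], [2, 6, 8], [5, 7, 10]].

So P = [[1, 3, 4, 9], [2, 6, 8], [5, 7, 10]].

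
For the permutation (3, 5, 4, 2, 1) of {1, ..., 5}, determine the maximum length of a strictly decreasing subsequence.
4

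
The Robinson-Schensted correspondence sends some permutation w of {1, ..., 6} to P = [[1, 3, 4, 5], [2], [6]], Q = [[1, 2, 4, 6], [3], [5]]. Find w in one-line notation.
2 6 3 4 1 5

Reverse the RSK construction: for i from n down to 1, find the cell of Q containing i, remove the entry at that cell from P, and reverse-bump it up through P; the value ejected from row 1 is w(i).

Step i=6: Q has 6 at row 1, column 4; remove that cell from P, ejecting 5. So w(6) = 5. P is now [[1, 3, 4], [2], [6]].
Step i=5: Q has 5 at row 3, column 1; remove 6 from row 3 of P and reverse-bump: 6 enters row 2 and ejects 2; 2 enters row 1 and ejects 1. So w(5) = 1. P is now [[2, 3, 4], [6]].
Step i=4: Q has 4 at row 1, column 3; remove that cell from P, ejecting 4. So w(4) = 4. P is now [[2, 3], [6]].
Step i=3: Q has 3 at row 2, column 1; remove 6 from row 2 of P and reverse-bump: 6 enters row 1 and ejects 3. So w(3) = 3. P is now [[2, 6]].
Step i=2: Q has 2 at row 1, column 2; remove that cell from P, ejecting 6. So w(2) = 6. P is now [[2]].
Step i=1: Q has 1 at row 1, column 1; remove that cell from P, ejecting 2. So w(1) = 2. P is now [].

So w = 2 6 3 4 1 5.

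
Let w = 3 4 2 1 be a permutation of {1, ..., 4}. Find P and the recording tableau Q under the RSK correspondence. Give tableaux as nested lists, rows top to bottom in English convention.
P = [[1, 4], [2], [3]], Q = [[1, 2], [3], [4]]

Insert each entry of the permutation into P by Schensted row insertion, recording in Q the position of each new cell.

Insert 3: appended to row 1. P = [[3]], Q = [[1]].
Insert 4: appended to row 1. P = [[3, 4]], Q = [[1, 2]].
Insert 2: 2 bumps 3 from row 1; 3 starts row 2. P = [[2, 4], [3]], Q = [[1, 2], [3]].
Insert 1: 1 bumps 2 from row 1; 2 bumps 3 from row 2; 3 starts row 3. P = [[1, 4], [2], [3]], Q = [[1, 2], [3], [4]].

So P = [[1, 4], [2], [3]], Q = [[1, 2], [3], [4]].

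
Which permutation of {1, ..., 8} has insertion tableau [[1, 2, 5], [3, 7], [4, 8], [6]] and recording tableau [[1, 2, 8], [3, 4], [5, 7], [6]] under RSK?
6 8 4 7 3 1 2 5

Reverse the RSK construction: for i from n down to 1, find the cell of Q containing i, remove the entry at that cell from P, and reverse-bump it up through P; the value ejected from row 1 is w(i).

Step i=8: Q has 8 at row 1, column 3; remove that cell from P, ejecting 5. So w(8) = 5. P is now [[1, 2], [3, 7], [4, 8], [6]].
Step i=7: Q has 7 at row 3, column 2; remove 8 from row 3 of P and reverse-bump: 8 enters row 2 and ejects 7; 7 enters row 1 and ejects 2. So w(7) = 2. P is now [[1, 7], [3, 8], [4], [6]].
Step i=6: Q has 6 at row 4, column 1; remove 6 from row 4 of P and reverse-bump: 6 enters row 3 and ejects 4; 4 enters row 2 and ejects 3; 3 enters row 1 and ejects 1. So w(6) = 1. P is now [[3, 7], [4, 8], [6]].
Step i=5: Q has 5 at row 3, column 1; remove 6 from row 3 of P and reverse-bump: 6 enters row 2 and ejects 4; 4 enters row 1 and ejects 3. So w(5) = 3. P is now [[4, 7], [6, 8]].
Step i=4: Q has 4 at row 2, column 2; remove 8 from row 2 of P and reverse-bump: 8 enters row 1 and ejects 7. So w(4) = 7. P is now [[4, 8], [6]].
Step i=3: Q has 3 at row 2, column 1; remove 6 from row 2 of P and reverse-bump: 6 enters row 1 and ejects 4. So w(3) = 4. P is now [[6, 8]].
Step i=2: Q has 2 at row 1, column 2; remove that cell from P, ejecting 8. So w(2) = 8. P is now [[6]].
Step i=1: Q has 1 at row 1, column 1; remove that cell from P, ejecting 6. So w(1) = 6. P is now [].

So w = 6 8 4 7 3 1 2 5.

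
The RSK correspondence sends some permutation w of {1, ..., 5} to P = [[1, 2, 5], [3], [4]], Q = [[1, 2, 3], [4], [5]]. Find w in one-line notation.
1 4 5 3 2

Reverse the RSK construction: for i from n down to 1, find the cell of Q containing i, remove the entry at that cell from P, and reverse-bump it up through P; the value ejected from row 1 is w(i).

Step i=5: Q has 5 at row 3, column 1; remove 4 from row 3 of P and reverse-bump: 4 enters row 2 and ejects 3; 3 enters row 1 and ejects 2. So w(5) = 2. P is now [[1, 3, 5], [4]].
Step i=4: Q has 4 at row 2, column 1; remove 4 from row 2 of P and reverse-bump: 4 enters row 1 and ejects 3. So w(4) = 3. P is now [[1, 4, 5]].
Step i=3: Q has 3 at row 1, column 3; remove that cell from P, ejecting 5. So w(3) = 5. P is now [[1, 4]].
Step i=2: Q has 2 at row 1, column 2; remove that cell from P, ejecting 4. So w(2) = 4. P is now [[1]].
Step i=1: Q has 1 at row 1, column 1; remove that cell from P, ejecting 1. So w(1) = 1. P is now [].

So w = 1 4 5 3 2.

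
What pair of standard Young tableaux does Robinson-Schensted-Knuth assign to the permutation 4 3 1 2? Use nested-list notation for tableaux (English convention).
Insert each entry of the permutation into P by Schensted row insertion, recording in Q the position of each new cell.

Insert 4: appended to row 1. P = [[4]], Q = [[1]].
Insert 3: 3 bumps 4 from row 1; 4 starts row 2. P = [[3], [4]], Q = [[1], [2]].
Insert 1: 1 bumps 3 from row 1; 3 bumps 4 from row 2; 4 starts row 3. P = [[1], [3], [4]], Q = [[1], [2], [3]].
Insert 2: appended to row 1. P = [[1, 2], [3], [4]], Q = [[1, 4], [2], [3]].

So P = [[1, 2], [3], [4]], Q = [[1, 4], [2], [3]].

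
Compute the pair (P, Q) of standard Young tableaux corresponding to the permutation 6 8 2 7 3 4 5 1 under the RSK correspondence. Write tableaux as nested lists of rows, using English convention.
P = [[1, 3, 4, 5], [2, 7], [6], [8]], Q = [[1, 2, 6, 7], [3, 4], [5], [8]]

Insert each entry of the permutation into P by Schensted row insertion, recording in Q the position of each new cell.

Insert 6: appended to row 1. P = [[6]].
Insert 8: appended to row 1. P = [[6, 8]].
Insert 2: 2 bumps 6 from row 1; 6 starts row 2. P = [[2, 8], [6]].
Insert 7: 7 bumps 8 from row 1; 8 appends to row 2. P = [[2, 7], [6, 8]].
Insert 3: 3 bumps 7 from row 1; 7 bumps 8 from row 2; 8 starts row 3. P = [[2, 3], [6, 7], [8]].
Insert 4: appended to row 1. P = [[2, 3, 4], [6, 7], [8]].
Insert 5: appended to row 1. P = [[2, 3, 4, 5], [6, 7], [8]].
Insert 1: 1 bumps 2 from row 1; 2 bumps 6 from row 2; 6 bumps 8 from row 3; 8 starts row 4. P = [[1, 3, 4, 5], [2, 7], [6], [8]].

So P = [[1, 3, 4, 5], [2, 7], [6], [8]], Q = [[1, 2, 6, 7], [3, 4], [5], [8]].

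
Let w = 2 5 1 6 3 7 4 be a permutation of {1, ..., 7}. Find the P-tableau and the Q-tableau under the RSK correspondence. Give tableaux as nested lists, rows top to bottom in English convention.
Insert each entry of the permutation into P by Schensted row insertion, recording in Q the position of each new cell.

After inserting 2: P = [[2]].
After inserting 5: P = [[2, 5]].
After inserting 1: P = [[1, 5], [2]].
After inserting 6: P = [[1, 5, 6], [2]].
After inserting 3: P = [[1, 3, 6], [2, 5]].
After inserting 7: P = [[1, 3, 6, 7], [2, 5]].
After inserting 4: P = [[1, 3, 4, 7], [2, 5, 6]].

So P = [[1, 3, 4, 7], [2, 5, 6]], Q = [[1, 2, 4, 6], [3, 5, 7]].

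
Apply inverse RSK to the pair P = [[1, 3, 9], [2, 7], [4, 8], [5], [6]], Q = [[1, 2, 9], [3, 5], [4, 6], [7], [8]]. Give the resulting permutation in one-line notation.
Reverse the RSK construction: for i from n down to 1, find the cell of Q containing i, remove the entry at that cell from P, and reverse-bump it up through P; the value ejected from row 1 is w(i).

Step i=9: Q has 9 at row 1, column 3; remove that cell from P, ejecting 9. So w(9) = 9. P is now [[1, 3], [2, 7], [4, 8], [5], [6]].
Step i=8: Q has 8 at row 5, column 1; remove 6 from row 5 of P and reverse-bump: 6 enters row 4 and ejects 5; 5 enters row 3 and ejects 4; 4 enters row 2 and ejects 2; 2 enters row 1 and ejects 1. So w(8) = 1. P is now [[2, 3], [4, 7], [5, 8], [6]].
Step i=7: Q has 7 at row 4, column 1; remove 6 from row 4 of P and reverse-bump: 6 enters row 3 and ejects 5; 5 enters row 2 and ejects 4; 4 enters row 1 and ejects 3. So w(7) = 3. P is now [[2, 4], [5, 7], [6, 8]].
Step i=6: Q has 6 at row 3, column 2; remove 8 from row 3 of P and reverse-bump: 8 enters row 2 and ejects 7; 7 enters row 1 and ejects 4. So w(6) = 4. P is now [[2, 7], [5, 8], [6]].
Step i=5: Q has 5 at row 2, column 2; remove 8 from row 2 of P and reverse-bump: 8 enters row 1 and ejects 7. So w(5) = 7. P is now [[2, 8], [5], [6]].
Step i=4: Q has 4 at row 3, column 1; remove 6 from row 3 of P and reverse-bump: 6 enters row 2 and ejects 5; 5 enters row 1 and ejects 2. So w(4) = 2. P is now [[5, 8], [6]].
Step i=3: Q has 3 at row 2, column 1; remove 6 from row 2 of P and reverse-bump: 6 enters row 1 and ejects 5. So w(3) = 5. P is now [[6, 8]].
Step i=2: Q has 2 at row 1, column 2; remove that cell from P, ejecting 8. So w(2) = 8. P is now [[6]].
Step i=1: Q has 1 at row 1, column 1; remove that cell from P, ejecting 6. So w(1) = 6. P is now [].

So w = 6 8 5 2 7 4 3 1 9.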